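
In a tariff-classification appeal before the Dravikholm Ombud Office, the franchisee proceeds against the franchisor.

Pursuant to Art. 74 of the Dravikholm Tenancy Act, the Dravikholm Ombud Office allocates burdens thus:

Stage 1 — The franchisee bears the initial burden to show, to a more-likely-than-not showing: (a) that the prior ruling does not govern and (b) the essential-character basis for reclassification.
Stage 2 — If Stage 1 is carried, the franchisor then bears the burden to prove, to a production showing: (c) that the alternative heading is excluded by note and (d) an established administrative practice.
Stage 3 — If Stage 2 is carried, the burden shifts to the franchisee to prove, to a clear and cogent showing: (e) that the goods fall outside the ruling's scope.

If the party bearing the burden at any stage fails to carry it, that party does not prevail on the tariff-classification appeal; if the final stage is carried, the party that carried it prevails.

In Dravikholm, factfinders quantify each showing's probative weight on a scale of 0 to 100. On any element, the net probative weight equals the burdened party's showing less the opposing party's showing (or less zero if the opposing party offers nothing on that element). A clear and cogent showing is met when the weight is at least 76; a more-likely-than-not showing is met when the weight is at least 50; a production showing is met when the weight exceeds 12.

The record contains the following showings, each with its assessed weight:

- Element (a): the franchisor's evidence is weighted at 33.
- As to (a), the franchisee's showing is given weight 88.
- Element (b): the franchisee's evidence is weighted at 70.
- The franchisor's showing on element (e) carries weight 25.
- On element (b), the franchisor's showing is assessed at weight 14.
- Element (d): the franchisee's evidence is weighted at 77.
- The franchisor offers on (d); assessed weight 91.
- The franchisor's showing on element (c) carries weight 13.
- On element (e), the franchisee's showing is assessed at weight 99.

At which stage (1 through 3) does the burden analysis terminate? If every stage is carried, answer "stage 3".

stage 3

At Stage 1 the franchisee must meet a more-likely-than-not showing (weight is at least 50): on (a) the weight is 88 less the opposing 33 gives net 55, ≥ 50, so (a) meets the standard; on (b) the weight is 70 less the opposing 14 gives net 56, ≥ 50, so (b) meets the standard.
  Stage 1 is satisfied; the onus moves to the franchisor.
At Stage 2 the franchisor must meet a production showing (weight exceeds 12): on (c) the weight is 13, which does exceed 12, so (c) meets the standard; on (d) the weight is 91 less the opposing 77 gives net 14, which does exceed 12, so (d) meets the standard.
  The franchisor carries Stage 2; the franchisee now bears the burden.
At Stage 3 the franchisee must meet a clear and cogent showing (weight is at least 76): on (e) the weight is 99 less the opposing 25 gives net 74, < 76, so (e) does not meet the standard.
  Stage 3 not carried; the franchisee fails its burden.
The franchisor prevails.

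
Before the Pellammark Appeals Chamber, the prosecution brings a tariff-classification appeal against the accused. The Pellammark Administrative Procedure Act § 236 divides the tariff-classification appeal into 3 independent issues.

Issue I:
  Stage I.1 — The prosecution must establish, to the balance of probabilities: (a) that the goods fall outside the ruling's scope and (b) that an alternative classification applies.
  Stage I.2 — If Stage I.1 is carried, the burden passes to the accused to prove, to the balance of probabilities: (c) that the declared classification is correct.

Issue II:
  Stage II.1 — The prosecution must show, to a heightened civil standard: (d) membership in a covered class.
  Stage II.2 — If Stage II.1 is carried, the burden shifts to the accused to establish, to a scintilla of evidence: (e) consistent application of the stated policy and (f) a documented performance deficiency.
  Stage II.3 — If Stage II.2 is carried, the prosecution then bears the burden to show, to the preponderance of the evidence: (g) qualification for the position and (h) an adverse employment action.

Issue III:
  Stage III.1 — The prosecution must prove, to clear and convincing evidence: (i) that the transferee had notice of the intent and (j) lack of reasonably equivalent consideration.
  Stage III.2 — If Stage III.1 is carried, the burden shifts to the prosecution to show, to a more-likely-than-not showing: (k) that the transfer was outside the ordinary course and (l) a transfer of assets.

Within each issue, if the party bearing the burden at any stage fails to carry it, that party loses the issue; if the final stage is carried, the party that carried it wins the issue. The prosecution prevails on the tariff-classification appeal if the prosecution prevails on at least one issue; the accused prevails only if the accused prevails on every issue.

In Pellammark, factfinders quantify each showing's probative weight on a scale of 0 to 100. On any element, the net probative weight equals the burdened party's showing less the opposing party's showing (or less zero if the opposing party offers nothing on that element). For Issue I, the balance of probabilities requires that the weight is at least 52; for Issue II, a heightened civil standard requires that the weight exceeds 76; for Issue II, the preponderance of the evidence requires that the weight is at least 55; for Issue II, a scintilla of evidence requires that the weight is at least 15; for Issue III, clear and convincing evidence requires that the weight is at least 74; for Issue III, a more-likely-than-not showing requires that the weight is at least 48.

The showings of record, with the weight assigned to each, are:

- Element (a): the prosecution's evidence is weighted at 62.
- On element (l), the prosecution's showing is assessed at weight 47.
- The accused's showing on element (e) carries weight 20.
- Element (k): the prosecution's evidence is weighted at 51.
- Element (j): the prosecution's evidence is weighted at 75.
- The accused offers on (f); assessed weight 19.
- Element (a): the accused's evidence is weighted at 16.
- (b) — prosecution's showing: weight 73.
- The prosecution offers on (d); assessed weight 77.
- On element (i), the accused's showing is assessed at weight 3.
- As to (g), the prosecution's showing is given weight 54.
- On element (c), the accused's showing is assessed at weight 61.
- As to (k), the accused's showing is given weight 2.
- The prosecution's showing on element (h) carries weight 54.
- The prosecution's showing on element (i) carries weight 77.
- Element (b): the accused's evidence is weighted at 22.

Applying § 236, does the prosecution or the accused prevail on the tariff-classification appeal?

— Issue I —
At Stage I.1 the prosecution must meet the balance of probabilities (weight is at least 52): on (a) the weight is 62 less the opposing 16 gives net 46, which does not reach 52, so (a) does not meet the standard; on (b) the weight is 73 less the opposing 22 gives net 51, which does not reach 52, so (b) does not meet the standard.
  The prosecution does not carry Stage I.1.
The accused prevails on this issue.
— Issue II —
Stage II.1 (prosecution, a heightened civil standard, weight exceeds 76): (d) 77 > 76 — meets.
  The prosecution carries Stage II.1; the accused now bears the burden.
Stage II.2 (accused, a scintilla of evidence, weight is at least 15): (e) 20 ≥ 15 — meets; (f) 19 ≥ 15 — meets.
  Stage II.2 is satisfied; the onus moves to the prosecution.
Stage II.3 (prosecution, the preponderance of the evidence, weight is at least 55): (g) 54 < 55 — fails; (h) 54 < 55 — fails.
  Not every element is met, so the prosecution fails to carry Stage II.3.
The analysis ends at Stage II.3; the accused prevails on this issue.
— Issue III —
Stage III.1 (prosecution, clear and convincing evidence, weight is at least 74): (i) net 77−3=74 ≥ 74 — meets; (j) 75 ≥ 74 — meets.
  Stage III.1 carried; the burden remains with the prosecution.
Stage III.2 (prosecution, a more-likely-than-not showing, weight is at least 48): (k) net 51−2=49 ≥ 48 — meets; (l) 47 < 48 — fails.
  The prosecution does not carry Stage III.2.
The accused prevails on this issue.
Per-issue: Issue I → accused; Issue II → accused; Issue III → accused. The prosecution must prevail on at least one issue; overall, the accused prevails.

accused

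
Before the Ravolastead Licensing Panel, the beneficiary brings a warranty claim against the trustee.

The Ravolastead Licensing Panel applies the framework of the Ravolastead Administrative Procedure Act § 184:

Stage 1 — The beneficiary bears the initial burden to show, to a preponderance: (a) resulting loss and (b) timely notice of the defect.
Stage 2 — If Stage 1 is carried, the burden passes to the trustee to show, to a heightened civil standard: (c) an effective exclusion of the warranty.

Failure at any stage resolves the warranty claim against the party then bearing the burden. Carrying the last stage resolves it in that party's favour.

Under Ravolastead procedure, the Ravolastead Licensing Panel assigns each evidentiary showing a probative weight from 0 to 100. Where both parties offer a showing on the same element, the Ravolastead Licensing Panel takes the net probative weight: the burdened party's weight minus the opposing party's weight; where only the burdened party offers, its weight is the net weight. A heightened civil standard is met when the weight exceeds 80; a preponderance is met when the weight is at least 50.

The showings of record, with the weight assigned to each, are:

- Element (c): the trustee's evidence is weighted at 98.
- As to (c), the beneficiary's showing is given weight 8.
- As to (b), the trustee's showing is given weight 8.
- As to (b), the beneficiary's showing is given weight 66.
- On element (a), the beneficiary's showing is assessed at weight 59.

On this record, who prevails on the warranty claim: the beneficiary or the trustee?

trustee

At Stage 1 the beneficiary must meet a preponderance (weight is at least 50): on (a) the weight is 59, which does reach 50, so (a) meets the standard; on (b) the weight is 66 less the opposing 8 gives net 58, ≥ 50, so (b) meets the standard.
  The beneficiary carries Stage 1; the trustee now bears the burden.
At Stage 2 the trustee must meet a heightened civil standard (weight exceeds 80): on (c) the weight is 98 less the opposing 8 gives net 90, > 80, so (c) meets the standard.
  Stage 2 carried; the final stage is satisfied.
All stages carried — the trustee prevails.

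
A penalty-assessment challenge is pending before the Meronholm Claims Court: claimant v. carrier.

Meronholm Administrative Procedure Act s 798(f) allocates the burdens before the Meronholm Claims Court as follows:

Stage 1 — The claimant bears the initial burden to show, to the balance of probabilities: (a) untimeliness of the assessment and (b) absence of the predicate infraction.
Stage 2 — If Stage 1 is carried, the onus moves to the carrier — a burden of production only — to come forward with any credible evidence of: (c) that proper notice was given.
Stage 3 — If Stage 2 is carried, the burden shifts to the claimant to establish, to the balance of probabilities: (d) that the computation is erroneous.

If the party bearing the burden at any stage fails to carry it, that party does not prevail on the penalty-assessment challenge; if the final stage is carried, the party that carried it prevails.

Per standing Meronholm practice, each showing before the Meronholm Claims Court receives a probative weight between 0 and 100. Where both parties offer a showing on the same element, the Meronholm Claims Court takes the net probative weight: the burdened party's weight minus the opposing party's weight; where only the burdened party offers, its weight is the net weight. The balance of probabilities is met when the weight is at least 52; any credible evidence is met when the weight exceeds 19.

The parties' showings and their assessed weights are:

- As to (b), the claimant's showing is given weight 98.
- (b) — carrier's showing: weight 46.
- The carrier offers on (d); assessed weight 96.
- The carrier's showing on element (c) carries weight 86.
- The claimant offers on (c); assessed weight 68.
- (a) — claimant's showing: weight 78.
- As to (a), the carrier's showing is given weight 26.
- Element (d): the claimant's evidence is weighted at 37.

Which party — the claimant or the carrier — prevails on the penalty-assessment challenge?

Stage 1 — burden on claimant; standard: the balance of probabilities (weight is at least 52).
    (a): 78 − 26 = 52 ≥ 52 [met]
    (b): 98 − 46 = 52 ≥ 52 [met]
  Stage 1 carried; the burden shifts to the carrier.
Stage 2 — burden on carrier; standard: any credible evidence (weight exceeds 19).
    (c): 86 − 68 = 18 ≤ 19 [not met]
  The carrier does not carry Stage 2.
The analysis ends at Stage 2; the claimant prevails.

claimant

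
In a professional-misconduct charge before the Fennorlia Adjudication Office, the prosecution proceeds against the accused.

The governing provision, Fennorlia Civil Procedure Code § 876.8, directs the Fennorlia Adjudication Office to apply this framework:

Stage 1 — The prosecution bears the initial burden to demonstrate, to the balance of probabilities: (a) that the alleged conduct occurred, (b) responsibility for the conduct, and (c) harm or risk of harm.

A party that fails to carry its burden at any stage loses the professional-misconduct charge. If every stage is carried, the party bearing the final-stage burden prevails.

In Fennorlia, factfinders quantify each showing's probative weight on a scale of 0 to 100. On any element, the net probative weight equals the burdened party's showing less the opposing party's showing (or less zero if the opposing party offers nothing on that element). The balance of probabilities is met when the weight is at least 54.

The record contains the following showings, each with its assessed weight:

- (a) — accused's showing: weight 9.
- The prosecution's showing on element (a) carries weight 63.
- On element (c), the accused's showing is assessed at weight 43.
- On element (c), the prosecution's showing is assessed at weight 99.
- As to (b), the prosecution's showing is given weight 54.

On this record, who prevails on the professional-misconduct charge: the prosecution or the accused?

At Stage 1 the prosecution must meet the balance of probabilities (weight is at least 54): on (a) the weight is 63 less the opposing 9 gives net 54, which does reach 54, so (a) meets the standard; on (b) the weight is 54, which does reach 54, so (b) meets the standard; on (c) the weight is 99 less the opposing 43 gives net 56, which does reach 54, so (c) meets the standard.
  Stage 1 carried; the final stage is satisfied.
Every stage carried; the prosecution prevails.

prosecution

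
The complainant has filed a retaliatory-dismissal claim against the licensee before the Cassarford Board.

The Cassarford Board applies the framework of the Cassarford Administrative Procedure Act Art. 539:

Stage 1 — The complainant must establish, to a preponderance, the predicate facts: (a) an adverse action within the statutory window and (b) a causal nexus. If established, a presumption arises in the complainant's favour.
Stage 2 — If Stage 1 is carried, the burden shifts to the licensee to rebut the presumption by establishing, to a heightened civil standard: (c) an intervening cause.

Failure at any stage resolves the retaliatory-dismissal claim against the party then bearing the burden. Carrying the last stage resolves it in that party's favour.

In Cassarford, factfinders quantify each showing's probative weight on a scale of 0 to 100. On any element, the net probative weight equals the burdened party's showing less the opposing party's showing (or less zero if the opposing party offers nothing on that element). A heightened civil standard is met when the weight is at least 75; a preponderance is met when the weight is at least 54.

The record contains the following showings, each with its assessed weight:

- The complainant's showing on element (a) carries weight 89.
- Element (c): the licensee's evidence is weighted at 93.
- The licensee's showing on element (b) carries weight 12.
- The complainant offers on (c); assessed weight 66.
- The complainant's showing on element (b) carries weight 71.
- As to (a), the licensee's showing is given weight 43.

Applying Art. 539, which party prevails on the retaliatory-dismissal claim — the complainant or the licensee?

At Stage 1 the complainant must meet a preponderance (weight is at least 54): on (a) the weight is 89 less the opposing 43 gives net 46, < 54, so (a) does not meet the standard; on (b) the weight is 71 less the opposing 12 gives net 59, which does reach 54, so (b) meets the standard.
  The complainant does not carry Stage 1.
The analysis ends at Stage 1; the licensee prevails.

licensee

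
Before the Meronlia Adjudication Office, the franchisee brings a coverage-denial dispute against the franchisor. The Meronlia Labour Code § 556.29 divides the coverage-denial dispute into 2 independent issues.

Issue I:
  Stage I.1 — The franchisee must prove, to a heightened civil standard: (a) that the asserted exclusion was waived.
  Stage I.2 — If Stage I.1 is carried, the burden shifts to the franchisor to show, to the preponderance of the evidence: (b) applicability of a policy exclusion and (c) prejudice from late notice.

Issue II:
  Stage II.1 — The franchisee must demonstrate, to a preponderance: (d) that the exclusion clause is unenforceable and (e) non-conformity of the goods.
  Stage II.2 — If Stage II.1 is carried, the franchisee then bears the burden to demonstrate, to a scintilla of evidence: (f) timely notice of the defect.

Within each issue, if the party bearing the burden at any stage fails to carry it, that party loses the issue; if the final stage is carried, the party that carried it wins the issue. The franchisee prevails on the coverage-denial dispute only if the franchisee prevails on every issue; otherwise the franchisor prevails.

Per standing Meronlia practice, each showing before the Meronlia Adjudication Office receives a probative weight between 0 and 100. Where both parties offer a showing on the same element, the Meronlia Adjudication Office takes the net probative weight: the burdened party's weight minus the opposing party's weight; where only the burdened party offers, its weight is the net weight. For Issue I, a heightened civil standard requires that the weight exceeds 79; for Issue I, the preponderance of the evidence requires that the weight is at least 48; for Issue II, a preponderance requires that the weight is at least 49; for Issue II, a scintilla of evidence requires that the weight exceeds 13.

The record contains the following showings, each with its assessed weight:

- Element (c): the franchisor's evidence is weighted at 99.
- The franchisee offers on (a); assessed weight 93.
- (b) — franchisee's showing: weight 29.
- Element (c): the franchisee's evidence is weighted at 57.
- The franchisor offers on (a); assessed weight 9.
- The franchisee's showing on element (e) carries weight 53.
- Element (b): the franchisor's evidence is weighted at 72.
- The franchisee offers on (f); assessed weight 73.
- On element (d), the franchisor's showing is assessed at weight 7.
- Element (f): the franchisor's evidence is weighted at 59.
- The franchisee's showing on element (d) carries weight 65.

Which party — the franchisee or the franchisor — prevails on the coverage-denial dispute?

franchisee

— Issue I —
Stage I.1 (franchisee, a heightened civil standard, weight exceeds 79): (a) net 93−9=84 > 79 — meets.
  Stage I.1 is satisfied; the onus moves to the franchisor.
Stage I.2 (franchisor, the preponderance of the evidence, weight is at least 48): (b) net 72−29=43 < 48 — fails; (c) net 99−57=42 < 48 — fails.
  Stage I.2 not carried; the franchisor fails its burden.
So the franchisee prevails on this issue.
— Issue II —
At Stage II.1 the franchisee must meet a preponderance (weight is at least 49): on (d) the weight is 65 less the opposing 7 gives net 58, which does reach 49, so (d) meets the standard; on (e) the weight is 53, ≥ 49, so (e) meets the standard.
  Stage II.1 carried; the burden remains with the franchisee.
At Stage II.2 the franchisee must meet a scintilla of evidence (weight exceeds 13): on (f) the weight is 73 less the opposing 59 gives net 14, > 13, so (f) meets the standard.
  Stage II.2 carried; the final stage is satisfied.
All stages carried — the franchisee prevails on this issue.
Per-issue: Issue I → franchisee; Issue II → franchisee. The franchisee must prevail on every issue; overall, the franchisee prevails.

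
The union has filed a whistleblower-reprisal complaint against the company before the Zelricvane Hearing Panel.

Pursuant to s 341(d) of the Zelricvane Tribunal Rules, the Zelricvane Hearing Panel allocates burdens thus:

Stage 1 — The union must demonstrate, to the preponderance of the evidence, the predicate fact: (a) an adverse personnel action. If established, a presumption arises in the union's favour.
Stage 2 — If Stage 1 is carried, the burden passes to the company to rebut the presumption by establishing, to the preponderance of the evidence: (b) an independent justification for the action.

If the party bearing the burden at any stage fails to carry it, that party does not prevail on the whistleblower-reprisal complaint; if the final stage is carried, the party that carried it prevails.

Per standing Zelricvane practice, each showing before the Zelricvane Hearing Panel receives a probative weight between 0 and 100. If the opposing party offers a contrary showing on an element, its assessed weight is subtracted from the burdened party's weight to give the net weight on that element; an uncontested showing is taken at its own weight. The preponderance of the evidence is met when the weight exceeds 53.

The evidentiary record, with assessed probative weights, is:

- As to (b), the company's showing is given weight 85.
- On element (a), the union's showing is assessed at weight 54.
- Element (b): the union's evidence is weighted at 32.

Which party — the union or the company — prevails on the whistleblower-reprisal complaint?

At Stage 1 the union must meet the preponderance of the evidence (weight exceeds 53): on (a) the weight is 54, which does exceed 53, so (a) meets the standard.
  Stage 1 carried; the burden shifts to the company.
At Stage 2 the company must meet the preponderance of the evidence (weight exceeds 53): on (b) the weight is 85 less the opposing 32 gives net 53, which does not exceed 53, so (b) does not meet the standard.
  Stage 2 not carried; the company fails its burden.
The union prevails.

union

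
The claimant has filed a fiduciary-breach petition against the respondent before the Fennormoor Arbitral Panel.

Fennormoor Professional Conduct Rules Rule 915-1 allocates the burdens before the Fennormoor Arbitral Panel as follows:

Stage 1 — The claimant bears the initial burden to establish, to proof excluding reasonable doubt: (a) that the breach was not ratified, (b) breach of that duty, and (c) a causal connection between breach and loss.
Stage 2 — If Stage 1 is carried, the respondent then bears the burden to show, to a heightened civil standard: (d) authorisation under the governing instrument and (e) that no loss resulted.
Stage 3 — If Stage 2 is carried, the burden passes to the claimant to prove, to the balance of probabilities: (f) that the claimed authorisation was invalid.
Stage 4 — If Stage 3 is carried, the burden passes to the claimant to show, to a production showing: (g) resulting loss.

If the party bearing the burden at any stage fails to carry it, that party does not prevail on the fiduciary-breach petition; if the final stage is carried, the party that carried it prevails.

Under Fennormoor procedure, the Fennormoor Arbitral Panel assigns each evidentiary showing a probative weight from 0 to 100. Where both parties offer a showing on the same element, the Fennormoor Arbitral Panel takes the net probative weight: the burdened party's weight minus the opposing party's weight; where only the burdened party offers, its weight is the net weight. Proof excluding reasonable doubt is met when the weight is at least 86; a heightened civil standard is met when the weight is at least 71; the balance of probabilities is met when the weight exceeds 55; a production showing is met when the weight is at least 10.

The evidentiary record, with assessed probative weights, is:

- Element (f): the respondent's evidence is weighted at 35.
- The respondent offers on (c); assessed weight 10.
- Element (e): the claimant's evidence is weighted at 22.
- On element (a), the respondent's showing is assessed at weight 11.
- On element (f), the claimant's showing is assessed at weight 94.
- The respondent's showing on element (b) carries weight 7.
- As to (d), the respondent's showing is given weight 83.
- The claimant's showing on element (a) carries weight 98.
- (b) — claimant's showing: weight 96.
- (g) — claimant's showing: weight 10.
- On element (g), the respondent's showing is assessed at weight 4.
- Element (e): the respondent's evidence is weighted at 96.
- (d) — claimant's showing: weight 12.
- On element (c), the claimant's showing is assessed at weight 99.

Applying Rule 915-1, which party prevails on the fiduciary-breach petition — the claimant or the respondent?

respondent

At Stage 1 the claimant must meet proof excluding reasonable doubt (weight is at least 86): on (a) the weight is 98 less the opposing 11 gives net 87, which does reach 86, so (a) meets the standard; on (b) the weight is 96 less the opposing 7 gives net 89, ≥ 86, so (b) meets the standard; on (c) the weight is 99 less the opposing 10 gives net 89, which does reach 86, so (c) meets the standard.
  All elements met. The burden passes to the respondent.
At Stage 2 the respondent must meet a heightened civil standard (weight is at least 71): on (d) the weight is 83 less the opposing 12 gives net 71, which does reach 71, so (d) meets the standard; on (e) the weight is 96 less the opposing 22 gives net 74, ≥ 71, so (e) meets the standard.
  Stage 2 carried; the burden shifts to the claimant.
At Stage 3 the claimant must meet the balance of probabilities (weight exceeds 55): on (f) the weight is 94 less the opposing 35 gives net 59, > 55, so (f) meets the standard.
  Stage 3 is satisfied; the claimant continues to bear the burden.
At Stage 4 the claimant must meet a production showing (weight is at least 10): on (g) the weight is 10 less the opposing 4 gives net 6, < 10, so (g) does not meet the standard.
  Not every element is met, so the claimant fails to carry Stage 4.
The respondent prevails.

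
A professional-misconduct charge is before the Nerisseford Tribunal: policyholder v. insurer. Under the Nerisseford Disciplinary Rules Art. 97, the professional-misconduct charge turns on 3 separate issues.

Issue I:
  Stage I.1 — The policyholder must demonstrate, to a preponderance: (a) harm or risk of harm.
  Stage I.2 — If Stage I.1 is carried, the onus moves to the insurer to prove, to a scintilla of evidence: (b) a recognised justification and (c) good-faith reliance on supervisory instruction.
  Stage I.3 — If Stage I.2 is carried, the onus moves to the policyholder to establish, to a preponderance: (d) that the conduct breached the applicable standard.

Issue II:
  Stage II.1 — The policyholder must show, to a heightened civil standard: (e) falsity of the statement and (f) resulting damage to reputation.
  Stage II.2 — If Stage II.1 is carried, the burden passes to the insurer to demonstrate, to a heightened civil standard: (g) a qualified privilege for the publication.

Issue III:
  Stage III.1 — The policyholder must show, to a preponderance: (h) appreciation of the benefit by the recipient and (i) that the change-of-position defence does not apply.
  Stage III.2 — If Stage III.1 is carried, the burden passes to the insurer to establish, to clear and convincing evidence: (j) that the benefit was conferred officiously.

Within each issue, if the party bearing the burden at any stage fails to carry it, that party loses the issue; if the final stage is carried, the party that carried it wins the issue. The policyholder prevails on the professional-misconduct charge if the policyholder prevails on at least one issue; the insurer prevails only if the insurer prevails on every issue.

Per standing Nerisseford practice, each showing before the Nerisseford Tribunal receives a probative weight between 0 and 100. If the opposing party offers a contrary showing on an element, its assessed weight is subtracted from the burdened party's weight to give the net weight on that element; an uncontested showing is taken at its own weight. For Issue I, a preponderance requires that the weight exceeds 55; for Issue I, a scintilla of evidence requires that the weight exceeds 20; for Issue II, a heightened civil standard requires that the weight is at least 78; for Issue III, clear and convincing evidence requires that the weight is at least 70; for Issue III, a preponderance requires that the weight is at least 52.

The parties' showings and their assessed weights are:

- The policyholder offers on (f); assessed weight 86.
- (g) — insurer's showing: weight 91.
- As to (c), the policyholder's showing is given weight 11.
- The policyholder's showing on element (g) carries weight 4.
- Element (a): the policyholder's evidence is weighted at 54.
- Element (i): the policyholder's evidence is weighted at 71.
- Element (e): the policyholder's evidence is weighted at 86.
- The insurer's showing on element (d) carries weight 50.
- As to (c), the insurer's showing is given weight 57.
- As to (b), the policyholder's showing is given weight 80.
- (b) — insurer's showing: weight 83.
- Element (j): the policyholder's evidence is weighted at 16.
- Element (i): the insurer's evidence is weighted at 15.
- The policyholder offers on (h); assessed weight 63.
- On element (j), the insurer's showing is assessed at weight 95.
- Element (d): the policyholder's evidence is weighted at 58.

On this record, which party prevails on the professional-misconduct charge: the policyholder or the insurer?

— Issue I —
Stage I.1 (policyholder, a preponderance, weight exceeds 55): (a) 54 ≤ 55 — fails.
  Not every element is met, so the policyholder fails to carry Stage I.1.
The analysis ends at Stage I.1; the insurer prevails on this issue.
— Issue II —
Stage II.1 — burden on policyholder; standard: a heightened civil standard (weight is at least 78).
    (e): 86 ≥ 78 [met]
    (f): 86 ≥ 78 [met]
  All elements met. The burden passes to the insurer.
Stage II.2 — burden on insurer; standard: a heightened civil standard (weight is at least 78).
    (g): 91 − 4 = 87 ≥ 78 [met]
  All elements met at the final stage.
With every stage satisfied, the insurer prevails on this issue.
— Issue III —
Stage III.1 (policyholder, a preponderance, weight is at least 52): (h) 63 ≥ 52 — meets; (i) net 71−15=56 ≥ 52 — meets.
  The policyholder carries Stage III.1; the insurer now bears the burden.
Stage III.2 (insurer, clear and convincing evidence, weight is at least 70): (j) net 95−16=79 ≥ 70 — meets.
  Stage III.2 carried; the final stage is satisfied.
Every stage carried; the insurer prevails on this issue.
Per-issue: Issue I → insurer; Issue II → insurer; Issue III → insurer. The policyholder must prevail on at least one issue; overall, the insurer prevails.

insurer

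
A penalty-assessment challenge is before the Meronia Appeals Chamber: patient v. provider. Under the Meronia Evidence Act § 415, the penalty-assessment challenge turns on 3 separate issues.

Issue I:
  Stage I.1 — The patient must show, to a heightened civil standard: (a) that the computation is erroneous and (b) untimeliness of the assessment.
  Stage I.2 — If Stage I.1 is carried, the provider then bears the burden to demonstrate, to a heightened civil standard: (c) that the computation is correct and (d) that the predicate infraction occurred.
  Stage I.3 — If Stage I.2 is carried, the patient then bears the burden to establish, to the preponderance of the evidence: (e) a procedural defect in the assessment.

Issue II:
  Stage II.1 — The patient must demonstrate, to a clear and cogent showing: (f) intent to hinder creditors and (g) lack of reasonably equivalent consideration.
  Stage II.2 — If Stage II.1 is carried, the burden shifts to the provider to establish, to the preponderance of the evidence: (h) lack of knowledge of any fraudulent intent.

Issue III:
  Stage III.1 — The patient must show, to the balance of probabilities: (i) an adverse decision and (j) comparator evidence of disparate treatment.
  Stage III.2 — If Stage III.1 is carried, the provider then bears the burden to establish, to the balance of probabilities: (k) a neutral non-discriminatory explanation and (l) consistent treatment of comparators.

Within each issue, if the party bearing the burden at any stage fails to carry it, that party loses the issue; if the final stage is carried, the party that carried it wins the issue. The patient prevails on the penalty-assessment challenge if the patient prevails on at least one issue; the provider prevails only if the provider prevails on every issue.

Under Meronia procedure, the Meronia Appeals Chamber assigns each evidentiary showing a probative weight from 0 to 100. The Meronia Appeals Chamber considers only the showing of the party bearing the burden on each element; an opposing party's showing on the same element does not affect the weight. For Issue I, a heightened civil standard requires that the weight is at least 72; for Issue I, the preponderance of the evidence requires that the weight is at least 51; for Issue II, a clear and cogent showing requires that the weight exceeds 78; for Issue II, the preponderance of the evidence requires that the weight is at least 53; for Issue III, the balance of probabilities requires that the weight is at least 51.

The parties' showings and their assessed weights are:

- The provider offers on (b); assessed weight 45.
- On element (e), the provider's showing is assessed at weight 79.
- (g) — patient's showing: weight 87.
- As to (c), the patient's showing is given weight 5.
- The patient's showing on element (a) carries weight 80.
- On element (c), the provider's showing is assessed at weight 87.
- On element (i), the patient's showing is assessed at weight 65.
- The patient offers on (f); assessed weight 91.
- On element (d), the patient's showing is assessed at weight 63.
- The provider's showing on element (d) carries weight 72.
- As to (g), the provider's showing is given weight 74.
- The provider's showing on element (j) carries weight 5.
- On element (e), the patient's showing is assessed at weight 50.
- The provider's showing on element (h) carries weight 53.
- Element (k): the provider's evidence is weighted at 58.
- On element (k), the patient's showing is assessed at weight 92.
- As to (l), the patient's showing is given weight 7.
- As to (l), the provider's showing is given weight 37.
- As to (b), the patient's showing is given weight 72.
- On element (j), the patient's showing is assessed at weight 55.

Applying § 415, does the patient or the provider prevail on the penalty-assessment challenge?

patient

— Issue I —
Stage I.1 — burden on patient; standard: a heightened civil standard (weight is at least 72).
    (a): 80 ≥ 72 [met]
    (b): 72 (provider's 45 disregarded) ≥ 72 [met]
  Stage I.1 carried; the burden shifts to the provider.
Stage I.2 — burden on provider; standard: a heightened civil standard (weight is at least 72).
    (c): 87 (patient's 5 disregarded) ≥ 72 [met]
    (d): 72 (patient's 63 disregarded) ≥ 72 [met]
  All elements met. The burden passes to the patient.
Stage I.3 — burden on patient; standard: the preponderance of the evidence (weight is at least 51).
    (e): 50 (provider's 79 disregarded) < 51 [not met]
  The patient does not carry Stage I.3.
The provider prevails on this issue.
— Issue II —
Stage II.1 (patient, a clear and cogent showing, weight exceeds 78): (f) 91 > 78 — meets; (g) 87 (provider's 74 disregarded) > 78 — meets.
  All elements met. The burden passes to the provider.
Stage II.2 (provider, the preponderance of the evidence, weight is at least 53): (h) 53 ≥ 53 — meets.
  Stage II.2 carried; the final stage is satisfied.
Every stage carried; the provider prevails on this issue.
— Issue III —
Stage III.1 — burden on patient; standard: the balance of probabilities (weight is at least 51).
    (i): 65 ≥ 51 [met]
    (j): 55 (provider's 5 disregarded) ≥ 51 [met]
  Stage III.1 carried; the burden shifts to the provider.
Stage III.2 — burden on provider; standard: the balance of probabilities (weight is at least 51).
    (k): 58 (patient's 92 disregarded) ≥ 51 [met]
    (l): 37 (patient's 7 disregarded) < 51 [not met]
  Stage III.2 not carried; the provider fails its burden.
So the patient prevails on this issue.
Per-issue: Issue I → provider; Issue II → provider; Issue III → patient. The patient must prevail on at least one issue; overall, the patient prevails.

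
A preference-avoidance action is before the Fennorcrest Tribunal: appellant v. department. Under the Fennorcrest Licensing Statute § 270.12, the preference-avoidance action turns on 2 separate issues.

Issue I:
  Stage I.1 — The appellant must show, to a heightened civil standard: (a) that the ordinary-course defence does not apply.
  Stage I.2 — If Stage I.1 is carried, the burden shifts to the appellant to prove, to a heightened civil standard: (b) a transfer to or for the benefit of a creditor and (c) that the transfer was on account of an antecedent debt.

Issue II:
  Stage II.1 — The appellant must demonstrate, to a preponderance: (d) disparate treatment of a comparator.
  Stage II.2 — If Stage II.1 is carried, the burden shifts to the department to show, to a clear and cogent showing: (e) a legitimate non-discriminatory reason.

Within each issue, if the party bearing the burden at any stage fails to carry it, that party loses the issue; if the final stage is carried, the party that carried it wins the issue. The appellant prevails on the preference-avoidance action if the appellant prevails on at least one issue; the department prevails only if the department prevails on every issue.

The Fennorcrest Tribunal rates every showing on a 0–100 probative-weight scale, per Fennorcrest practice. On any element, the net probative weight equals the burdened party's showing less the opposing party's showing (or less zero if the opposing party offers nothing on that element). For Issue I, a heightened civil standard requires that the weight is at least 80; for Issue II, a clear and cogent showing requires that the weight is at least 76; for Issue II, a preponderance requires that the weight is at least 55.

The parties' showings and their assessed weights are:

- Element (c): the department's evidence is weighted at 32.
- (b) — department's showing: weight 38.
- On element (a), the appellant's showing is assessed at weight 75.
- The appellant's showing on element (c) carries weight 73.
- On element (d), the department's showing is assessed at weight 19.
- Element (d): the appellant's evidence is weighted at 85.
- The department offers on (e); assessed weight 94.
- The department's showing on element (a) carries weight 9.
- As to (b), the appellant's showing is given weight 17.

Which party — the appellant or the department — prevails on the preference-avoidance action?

— Issue I —
Stage I.1 (appellant, a heightened civil standard, weight is at least 80): (a) net 75−9=66 < 80 — fails.
  The appellant does not carry Stage I.1.
The analysis ends at Stage I.1; the department prevails on this issue.
— Issue II —
Stage II.1 (appellant, a preponderance, weight is at least 55): (d) net 85−19=66 ≥ 55 — meets.
  Stage II.1 is satisfied; the onus moves to the department.
Stage II.2 (department, a clear and cogent showing, weight is at least 76): (e) 94 ≥ 76 — meets.
  The department carries the last stage.
All stages carried — the department prevails on this issue.
Per-issue: Issue I → department; Issue II → department. The appellant must prevail on at least one issue; overall, the department prevails.

department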